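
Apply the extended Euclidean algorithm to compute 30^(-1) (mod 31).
Extended GCD: 30(-1) + 31(1) = 1. So 30^(-1) ≡ 30 ≡ 30 (mod 31). Verify: 30 × 30 = 900 ≡ 1 (mod 31)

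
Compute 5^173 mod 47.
Using Fermat: 5^{46} ≡ 1 (mod 47). 173 ≡ 35 (mod 46). So 5^{173} ≡ 5^{35} ≡ 29 (mod 47)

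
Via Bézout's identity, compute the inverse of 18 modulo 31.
Extended GCD: 18(-12) + 31(7) = 1. So 18^(-1) ≡ 19 ≡ 19 (mod 31). Verify: 18 × 19 = 342 ≡ 1 (mod 31)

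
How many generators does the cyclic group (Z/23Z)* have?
10

The number of primitive roots modulo p is φ(p-1) = φ(22)
φ(22) = 10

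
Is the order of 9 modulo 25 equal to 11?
No, the actual order is 10, not 11.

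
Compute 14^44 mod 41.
Using Fermat: 14^{40} ≡ 1 (mod 41). 44 ≡ 4 (mod 40). So 14^{44} ≡ 14^{4} ≡ 40 (mod 41)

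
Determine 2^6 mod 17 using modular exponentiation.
6 = 4 + 2 (binary 110). Repeated squaring mod 17: 2^1 ≡ 2; 2^2 ≡ 2² = 4 ≡ 4; 2^4 ≡ 4² = 16 ≡ 16. Multiply: 2^6 = 2^4 × 2^2 ≡ 16 × 4 (mod 17): 16 × 4 = 64 ≡ 13. So 2^6 ≡ 13 (mod 17).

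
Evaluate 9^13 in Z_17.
Using repeated squaring. 13 = 8 + 4 + 1 (binary 1101). Repeated squaring mod 17: 9^1 ≡ 9; 9^2 ≡ 9² = 81 ≡ 13; 9^4 ≡ 13² = 169 ≡ 16; 9^8 ≡ 16² = 256 ≡ 1. Multiply: 9^13 = 9^8 × 9^4 × 9^1 ≡ 1 × 16 × 9 (mod 17): 1 × 16 = 16 ≡ 16; 16 × 9 = 144 ≡ 8. So 9^13 ≡ 8 (mod 17).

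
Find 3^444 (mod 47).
Using Fermat: 3^{46} ≡ 1 (mod 47). 444 ≡ 30 (mod 46). So 3^{444} ≡ 3^{30} ≡ 25 (mod 47)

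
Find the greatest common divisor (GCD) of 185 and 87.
1

Using the Euclidean algorithm:
185 = 2 × 87 + 11
87 = 7 × 11 + 10
11 = 1 × 10 + 1
10 = 10 × 1 + 0

GCD(185, 87) = 1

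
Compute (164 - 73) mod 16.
11

(164 - 73) = 91
91 mod 16 = 11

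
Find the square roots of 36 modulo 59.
The square roots of 36 mod 59 are 53 and 6. Verify: 53² = 2809 ≡ 36 (mod 59)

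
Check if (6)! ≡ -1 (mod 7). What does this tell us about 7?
(6)! mod 7 = 6. Since this equals -1 (mod 7), Wilson confirms 7 is prime.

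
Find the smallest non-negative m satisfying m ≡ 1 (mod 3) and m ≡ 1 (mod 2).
M = 3 × 2 = 6. M₁ = 2, y₁ ≡ 2 (mod 3). M₂ = 3, y₂ ≡ 1 (mod 2). m = 1×2×2 + 1×3×1 ≡ 1 (mod 6)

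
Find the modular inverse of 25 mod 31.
25^(-1) ≡ 5 (mod 31). Verification: 25 × 5 = 125 ≡ 1 (mod 31)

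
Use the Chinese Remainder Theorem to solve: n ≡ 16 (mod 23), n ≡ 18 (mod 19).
246

Using the Chinese Remainder Theorem:
M = product of moduli = 437
For equation 1: M_1 = 19, 19 ≡ 19 (mod 23), inverse of 19 mod 23 is 17 (check: 19 × 17 = 323 ≡ 1 (mod 23))
For equation 2: M_2 = 23, 23 ≡ 4 (mod 19), inverse of 23 mod 19 is 5 (check: 4 × 5 = 20 ≡ 1 (mod 19))
Combine: n ≡ Σ r_i×M_i×(M_i⁻¹ mod m_i) = 16×19×17 + 18×23×5 = 5168 + 2070 = 7238
7238 mod 437 = 246
n ≡ 246 (mod 437)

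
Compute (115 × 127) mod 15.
10

(115 × 127) = 14605
14605 mod 15 = 10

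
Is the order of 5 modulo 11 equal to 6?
No, the actual order is 5, not 6.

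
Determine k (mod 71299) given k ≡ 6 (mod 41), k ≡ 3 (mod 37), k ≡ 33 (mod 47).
45106

Using the Chinese Remainder Theorem:
M = product of moduli = 71299
For equation 1: M_1 = 1739, 1739 ≡ 17 (mod 41), inverse of 1739 mod 41 is 29 (check: 17 × 29 = 493 ≡ 1 (mod 41))
For equation 2: M_2 = 1927, 1927 ≡ 3 (mod 37), inverse of 1927 mod 37 is 25 (check: 3 × 25 = 75 ≡ 1 (mod 37))
For equation 3: M_3 = 1517, 1517 ≡ 13 (mod 47), inverse of 1517 mod 47 is 29 (check: 13 × 29 = 377 ≡ 1 (mod 47))
Combine: k ≡ Σ r_i×M_i×(M_i⁻¹ mod m_i) = 6×1739×29 + 3×1927×25 + 33×1517×29 = 302586 + 144525 + 1451769 = 1898880
1898880 mod 71299 = 45106
k ≡ 45106 (mod 71299)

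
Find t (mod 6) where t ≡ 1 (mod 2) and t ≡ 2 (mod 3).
M = 2 × 3 = 6. M₁ = 3, y₁ ≡ 1 (mod 2). M₂ = 2, y₂ ≡ 2 (mod 3). t = 1×3×1 + 2×2×2 ≡ 5 (mod 6)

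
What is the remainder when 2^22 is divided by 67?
Using repeated squaring. 22 = 16 + 4 + 2 (binary 10110). Repeated squaring mod 67: 2^1 ≡ 2; 2^2 ≡ 2² = 4 ≡ 4; 2^4 ≡ 4² = 16 ≡ 16; 2^8 ≡ 16² = 256 ≡ 55; 2^16 ≡ 55² = 3025 ≡ 10. Multiply: 2^22 = 2^16 × 2^4 × 2^2 ≡ 10 × 16 × 4 (mod 67): 10 × 16 = 160 ≡ 26; 26 × 4 = 104 ≡ 37. So 2^22 ≡ 37 (mod 67).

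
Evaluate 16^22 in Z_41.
Using repeated squaring. 22 = 16 + 4 + 2 (binary 10110). Repeated squaring mod 41: 16^1 ≡ 16; 16^2 ≡ 16² = 256 ≡ 10; 16^4 ≡ 10² = 100 ≡ 18; 16^8 ≡ 18² = 324 ≡ 37; 16^16 ≡ 37² = 1369 ≡ 16. Multiply: 16^22 = 16^16 × 16^4 × 16^2 ≡ 16 × 18 × 10 (mod 41): 16 × 18 = 288 ≡ 1; 1 × 10 = 10 ≡ 10. So 16^22 ≡ 10 (mod 41).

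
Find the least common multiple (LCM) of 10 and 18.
90

First find GCD(10, 18) using the Euclidean algorithm:
10 = 0 × 18 + 10
18 = 1 × 10 + 8
10 = 1 × 8 + 2
8 = 4 × 2 + 0
GCD(10, 18) = 2

LCM formula: LCM(a, b) = (a × b) / GCD(a, b)
LCM(10, 18) = (10 × 18) / 2
LCM(10, 18) = 180 / 2
LCM(10, 18) = 90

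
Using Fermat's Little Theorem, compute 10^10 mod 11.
By Fermat's Little Theorem, 10^{10} ≡ 1 (mod 11) since 11 is prime and gcd(10, 11) = 1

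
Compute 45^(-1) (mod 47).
45^(-1) ≡ 23 (mod 47). Verification: 45 × 23 = 1035 ≡ 1 (mod 47)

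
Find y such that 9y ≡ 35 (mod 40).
35

Since gcd(9, 40) = 1 divides 35, a solution exists.
Multiply both sides by the inverse of 9 mod 40:
  9^(-1) mod 40 = 9
  x ≡ 9 × 35 ≡ 315 ≡ 35 (mod 40)
Verification: 9 × 35 = 315 = 7 × 40 + 35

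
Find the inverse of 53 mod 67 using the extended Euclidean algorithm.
Extended GCD: 53(-24) + 67(19) = 1. So 53^(-1) ≡ 43 ≡ 43 (mod 67). Verify: 53 × 43 = 2279 ≡ 1 (mod 67)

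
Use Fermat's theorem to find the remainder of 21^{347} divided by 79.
65

By Fermat's Little Theorem, a^(p-1) ≡ 1 (mod p) for prime p and gcd(a, p) = 1
Here p = 79, so 21^78 ≡ 1 (mod 79)
We can reduce the exponent: 347 mod 78 = 35
So 21^347 ≡ 21^35 (mod 79)
Computing: 21^35 mod 79 = 65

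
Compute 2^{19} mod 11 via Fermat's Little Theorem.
6

By Fermat's Little Theorem, a^(p-1) ≡ 1 (mod p) for prime p and gcd(a, p) = 1
Here p = 11, so 2^10 ≡ 1 (mod 11)
We can reduce the exponent: 19 mod 10 = 9
So 2^19 ≡ 2^9 (mod 11)
Computing: 2^9 mod 11 = 6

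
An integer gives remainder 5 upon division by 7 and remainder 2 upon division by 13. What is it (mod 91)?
M = 7 × 13 = 91. M₁ = 13, y₁ ≡ 6 (mod 7). M₂ = 7, y₂ ≡ 2 (mod 13). t = 5×13×6 + 2×7×2 ≡ 54 (mod 91). The smallest positive such number is 54.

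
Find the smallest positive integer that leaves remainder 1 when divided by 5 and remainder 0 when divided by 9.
M = 5 × 9 = 45. M₁ = 9, y₁ ≡ 4 (mod 5). M₂ = 5, y₂ ≡ 2 (mod 9). x = 1×9×4 + 0×5×2 ≡ 36 (mod 45). The smallest positive such number is 36.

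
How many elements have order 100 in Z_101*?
Number of primitive roots mod 101 = φ(100) = 40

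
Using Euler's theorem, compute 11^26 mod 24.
By Euler: 11^{8} ≡ 1 (mod 24) since gcd(11, 24) = 1. 26 = 3×8 + 2. So 11^{26} ≡ 11^{2} ≡ 1 (mod 24)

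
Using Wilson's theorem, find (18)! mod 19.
By Wilson's theorem, (18)! ≡ -1 ≡ 18 (mod 19)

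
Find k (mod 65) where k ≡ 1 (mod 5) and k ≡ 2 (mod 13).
M = 5 × 13 = 65. M₁ = 13, y₁ ≡ 2 (mod 5). M₂ = 5, y₂ ≡ 8 (mod 13). k = 1×13×2 + 2×5×8 ≡ 41 (mod 65)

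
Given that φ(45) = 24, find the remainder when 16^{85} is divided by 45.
By Euler: 16^{24} ≡ 1 (mod 45) since gcd(16, 45) = 1. 85 = 3×24 + 13. So 16^{85} ≡ 16^{13} ≡ 16 (mod 45)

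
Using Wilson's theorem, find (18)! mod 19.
By Wilson's theorem, (18)! ≡ -1 ≡ 18 (mod 19)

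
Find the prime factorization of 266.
2 × 7 × 19

Divide by primes starting from smallest:
266 ÷ 2 = 133
133 ÷ 7 = 19
19 ÷ 19 = 1

266 = 2 × 7 × 19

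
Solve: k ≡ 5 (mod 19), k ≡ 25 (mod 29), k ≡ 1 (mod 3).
M = 19 × 29 × 3 = 1653. M₁ = 87, y₁ ≡ 7 (mod 19). M₂ = 57, y₂ ≡ 28 (mod 29). M₃ = 551, y₃ ≡ 2 (mod 3). k = 5×87×7 + 25×57×28 + 1×551×2 ≡ 1069 (mod 1653)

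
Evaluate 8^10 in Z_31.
10 = 8 + 2 (binary 1010). Repeated squaring mod 31: 8^1 ≡ 8; 8^2 ≡ 8² = 64 ≡ 2; 8^4 ≡ 2² = 4 ≡ 4; 8^8 ≡ 4² = 16 ≡ 16. Multiply: 8^10 = 8^8 × 8^2 ≡ 16 × 2 (mod 31): 16 × 2 = 32 ≡ 1. So 8^10 ≡ 1 (mod 31).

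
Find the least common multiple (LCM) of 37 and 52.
1924

First find GCD(37, 52) using the Euclidean algorithm:
37 = 0 × 52 + 37
52 = 1 × 37 + 15
37 = 2 × 15 + 7
15 = 2 × 7 + 1
7 = 7 × 1 + 0
GCD(37, 52) = 1

LCM formula: LCM(a, b) = (a × b) / GCD(a, b)
LCM(37, 52) = (37 × 52) / 1
LCM(37, 52) = 1924 / 1
LCM(37, 52) = 1924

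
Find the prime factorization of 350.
2 × 5^2 × 7

Divide by primes starting from smallest:
350 ÷ 2 = 175
175 ÷ 5 = 35
35 ÷ 5 = 7
7 ÷ 7 = 1

350 = 2 × 5^2 × 7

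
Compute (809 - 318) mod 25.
16

(809 - 318) = 491
491 mod 25 = 16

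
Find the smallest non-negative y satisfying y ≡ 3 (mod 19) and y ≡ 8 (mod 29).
M = 19 × 29 = 551. M₁ = 29, y₁ ≡ 2 (mod 19). M₂ = 19, y₂ ≡ 26 (mod 29). y = 3×29×2 + 8×19×26 ≡ 269 (mod 551)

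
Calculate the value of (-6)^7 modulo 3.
(-6) ≡ 0 (mod 3). 7 = 4 + 2 + 1 (binary 111). Repeated squaring mod 3: 0^1 ≡ 0; 0^2 ≡ 0² = 0 ≡ 0; 0^4 ≡ 0² = 0 ≡ 0. Multiply: (-6)^7 ≡ 0^4 × 0^2 × 0^1 ≡ 0 × 0 × 0 (mod 3): 0 × 0 = 0 ≡ 0; 0 × 0 = 0 ≡ 0. So (-6)^7 ≡ 0 (mod 3).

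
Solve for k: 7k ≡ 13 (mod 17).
14

Since gcd(7, 17) = 1 divides 13, a solution exists.
Multiply both sides by the inverse of 7 mod 17:
  7^(-1) mod 17 = 5
  x ≡ 5 × 13 ≡ 65 ≡ 14 (mod 17)
Verification: 7 × 14 = 98 = 5 × 17 + 13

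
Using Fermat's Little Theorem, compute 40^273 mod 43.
By Fermat: 40^{42} ≡ 1 (mod 43). 273 = 6×42 + 21. So 40^{273} ≡ 40^{21} ≡ 1 (mod 43)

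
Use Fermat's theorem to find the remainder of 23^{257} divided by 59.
44

By Fermat's Little Theorem, a^(p-1) ≡ 1 (mod p) for prime p and gcd(a, p) = 1
Here p = 59, so 23^58 ≡ 1 (mod 59)
We can reduce the exponent: 257 mod 58 = 25
So 23^257 ≡ 23^25 (mod 59)
Computing: 23^25 mod 59 = 44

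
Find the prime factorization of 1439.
1439

Divide by primes starting from smallest:
1439 ÷ 1439 = 1

1439 = 1439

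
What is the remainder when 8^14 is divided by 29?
Using repeated squaring. 14 = 8 + 4 + 2 (binary 1110). Repeated squaring mod 29: 8^1 ≡ 8; 8^2 ≡ 8² = 64 ≡ 6; 8^4 ≡ 6² = 36 ≡ 7; 8^8 ≡ 7² = 49 ≡ 20. Multiply: 8^14 = 8^8 × 8^4 × 8^2 ≡ 20 × 7 × 6 (mod 29): 20 × 7 = 140 ≡ 24; 24 × 6 = 144 ≡ 28. So 8^14 ≡ 28 (mod 29).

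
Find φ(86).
42

Prime factorization: 86 = 2 × 43
Using the formula φ(n) = n × Π(1 - 1/p) for each prime factor p:
φ(86) = 86 × (1 - 1/2) × (1 - 1/43)
φ(86) = 42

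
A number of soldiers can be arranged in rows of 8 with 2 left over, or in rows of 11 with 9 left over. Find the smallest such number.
M = 8 × 11 = 88. M₁ = 11, y₁ ≡ 3 (mod 8). M₂ = 8, y₂ ≡ 7 (mod 11). y = 2×11×3 + 9×8×7 ≡ 42 (mod 88). The smallest positive such number is 42.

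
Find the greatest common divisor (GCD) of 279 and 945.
9

Using the Euclidean algorithm:
279 = 0 × 945 + 279
945 = 3 × 279 + 108
279 = 2 × 108 + 63
108 = 1 × 63 + 45
63 = 1 × 45 + 18
45 = 2 × 18 + 9
18 = 2 × 9 + 0

GCD(279, 945) = 9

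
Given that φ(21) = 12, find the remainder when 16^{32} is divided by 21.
By Euler: 16^{12} ≡ 1 (mod 21) since gcd(16, 21) = 1. 32 = 2×12 + 8. So 16^{32} ≡ 16^{8} ≡ 4 (mod 21)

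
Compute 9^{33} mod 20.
9

Using successive squaring:
Binary expansion of 33: 100001
Powers of 9 mod 20 (each is the square of the previous):
  9^1 ≡ 9 (mod 20)
  9^2 ≡ 9² = 81 ≡ 1 (mod 20)
  9^4 ≡ 1² = 1 ≡ 1 (mod 20)
  9^8 ≡ 1² = 1 ≡ 1 (mod 20)
  9^16 ≡ 1² = 1 ≡ 1 (mod 20)
  9^32 ≡ 1² = 1 ≡ 1 (mod 20)
33 = 32 + 1, so 9^33 = 9^32 × 9^1 ≡ 1 × 9 (mod 20)
Multiplying step by step:
  1 × 9 = 9 ≡ 9 (mod 20)
Result: 9^33 ≡ 9 (mod 20)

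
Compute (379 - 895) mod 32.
28

(379 - 895) = -516
-516 mod 32 = 28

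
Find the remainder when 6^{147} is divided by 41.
By Fermat: 6^{40} ≡ 1 (mod 41). 147 = 3×40 + 27. So 6^{147} ≡ 6^{27} ≡ 12 (mod 41)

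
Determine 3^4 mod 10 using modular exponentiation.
4 = 4 (binary 100). Repeated squaring mod 10: 3^1 ≡ 3; 3^2 ≡ 3² = 9 ≡ 9; 3^4 ≡ 9² = 81 ≡ 1. So 3^4 ≡ 1 (mod 10).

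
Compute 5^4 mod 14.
4 = 4 (binary 100). Repeated squaring mod 14: 5^1 ≡ 5; 5^2 ≡ 5² = 25 ≡ 11; 5^4 ≡ 11² = 121 ≡ 9. So 5^4 ≡ 9 (mod 14).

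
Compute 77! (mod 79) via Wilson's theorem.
(78)! = (77)! × (78) ≡ -1 (mod 79). So (77)! ≡ -1 × (78)^(-1) ≡ (-1)×(-1) = 1 (mod 79)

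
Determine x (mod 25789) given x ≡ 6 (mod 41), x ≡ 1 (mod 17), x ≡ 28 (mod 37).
19194

Using the Chinese Remainder Theorem:
M = product of moduli = 25789
For equation 1: M_1 = 629, 629 ≡ 14 (mod 41), inverse of 629 mod 41 is 3 (check: 14 × 3 = 42 ≡ 1 (mod 41))
For equation 2: M_2 = 1517, 1517 ≡ 4 (mod 17), inverse of 1517 mod 17 is 13 (check: 4 × 13 = 52 ≡ 1 (mod 17))
For equation 3: M_3 = 697, 697 ≡ 31 (mod 37), inverse of 697 mod 37 is 6 (check: 31 × 6 = 186 ≡ 1 (mod 37))
Combine: x ≡ Σ r_i×M_i×(M_i⁻¹ mod m_i) = 6×629×3 + 1×1517×13 + 28×697×6 = 11322 + 19721 + 117096 = 148139
148139 mod 25789 = 19194
x ≡ 19194 (mod 25789)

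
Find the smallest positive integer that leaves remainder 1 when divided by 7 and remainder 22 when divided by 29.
M = 7 × 29 = 203. M₁ = 29, y₁ ≡ 1 (mod 7). M₂ = 7, y₂ ≡ 25 (mod 29). x = 1×29×1 + 22×7×25 ≡ 22 (mod 203). The smallest positive such number is 22.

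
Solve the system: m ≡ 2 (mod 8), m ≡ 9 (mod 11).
M = 8 × 11 = 88. M₁ = 11, y₁ ≡ 3 (mod 8). M₂ = 8, y₂ ≡ 7 (mod 11). m = 2×11×3 + 9×8×7 ≡ 42 (mod 88)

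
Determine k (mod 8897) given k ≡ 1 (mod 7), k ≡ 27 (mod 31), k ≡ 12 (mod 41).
7064

Using the Chinese Remainder Theorem:
M = product of moduli = 8897
For equation 1: M_1 = 1271, 1271 ≡ 4 (mod 7), inverse of 1271 mod 7 is 2 (check: 4 × 2 = 8 ≡ 1 (mod 7))
For equation 2: M_2 = 287, 287 ≡ 8 (mod 31), inverse of 287 mod 31 is 4 (check: 8 × 4 = 32 ≡ 1 (mod 31))
For equation 3: M_3 = 217, 217 ≡ 12 (mod 41), inverse of 217 mod 41 is 24 (check: 12 × 24 = 288 ≡ 1 (mod 41))
Combine: k ≡ Σ r_i×M_i×(M_i⁻¹ mod m_i) = 1×1271×2 + 27×287×4 + 12×217×24 = 2542 + 30996 + 62496 = 96034
96034 mod 8897 = 7064
k ≡ 7064 (mod 8897)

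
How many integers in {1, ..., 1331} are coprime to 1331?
1210

Prime factorization: 1331 = 11^3
Using the formula φ(n) = n × Π(1 - 1/p) for each prime factor p:
φ(1331) = 1331 × (1 - 1/11)
φ(1331) = 1210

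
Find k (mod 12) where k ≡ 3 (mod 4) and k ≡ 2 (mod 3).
M = 4 × 3 = 12. M₁ = 3, y₁ ≡ 3 (mod 4). M₂ = 4, y₂ ≡ 1 (mod 3). k = 3×3×3 + 2×4×1 ≡ 11 (mod 12)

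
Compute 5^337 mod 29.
Using Fermat: 5^{28} ≡ 1 (mod 29). 337 ≡ 1 (mod 28). So 5^{337} ≡ 5^{1} ≡ 5 (mod 29)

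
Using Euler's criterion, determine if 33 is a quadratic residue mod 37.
By Euler's criterion: 33^{18} ≡ 1 (mod 37). Since this equals 1, 33 is a QR.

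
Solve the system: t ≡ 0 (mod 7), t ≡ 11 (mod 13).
M = 7 × 13 = 91. M₁ = 13, y₁ ≡ 6 (mod 7). M₂ = 7, y₂ ≡ 2 (mod 13). t = 0×13×6 + 11×7×2 ≡ 63 (mod 91)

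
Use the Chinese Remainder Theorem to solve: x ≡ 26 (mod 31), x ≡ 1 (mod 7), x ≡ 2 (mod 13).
925

Using the Chinese Remainder Theorem:
M = product of moduli = 2821
For equation 1: M_1 = 91, 91 ≡ 29 (mod 31), inverse of 91 mod 31 is 15 (check: 29 × 15 = 435 ≡ 1 (mod 31))
For equation 2: M_2 = 403, 403 ≡ 4 (mod 7), inverse of 403 mod 7 is 2 (check: 4 × 2 = 8 ≡ 1 (mod 7))
For equation 3: M_3 = 217, 217 ≡ 9 (mod 13), inverse of 217 mod 13 is 3 (check: 9 × 3 = 27 ≡ 1 (mod 13))
Combine: x ≡ Σ r_i×M_i×(M_i⁻¹ mod m_i) = 26×91×15 + 1×403×2 + 2×217×3 = 35490 + 806 + 1302 = 37598
37598 mod 2821 = 925
x ≡ 925 (mod 2821)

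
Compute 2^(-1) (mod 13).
2^(-1) ≡ 7 (mod 13). Verification: 2 × 7 = 14 ≡ 1 (mod 13)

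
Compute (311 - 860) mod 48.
27

(311 - 860) = -549
-549 mod 48 = 27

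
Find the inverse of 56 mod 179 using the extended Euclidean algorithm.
Extended GCD: 56(16) + 179(-5) = 1. So 56^(-1) ≡ 16 ≡ 16 (mod 179). Verify: 56 × 16 = 896 ≡ 1 (mod 179)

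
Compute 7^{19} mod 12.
7

Using successive squaring:
Binary expansion of 19: 10011
Powers of 7 mod 12 (each is the square of the previous):
  7^1 ≡ 7 (mod 12)
  7^2 ≡ 7² = 49 ≡ 1 (mod 12)
  7^4 ≡ 1² = 1 ≡ 1 (mod 12)
  7^8 ≡ 1² = 1 ≡ 1 (mod 12)
  7^16 ≡ 1² = 1 ≡ 1 (mod 12)
19 = 16 + 2 + 1, so 7^19 = 7^16 × 7^2 × 7^1 ≡ 1 × 1 × 7 (mod 12)
Multiplying step by step:
  1 × 1 = 1 ≡ 1 (mod 12)
  1 × 7 = 7 ≡ 7 (mod 12)
Result: 7^19 ≡ 7 (mod 12)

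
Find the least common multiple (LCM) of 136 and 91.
12376

First find GCD(136, 91) using the Euclidean algorithm:
136 = 1 × 91 + 45
91 = 2 × 45 + 1
45 = 45 × 1 + 0
GCD(136, 91) = 1

LCM formula: LCM(a, b) = (a × b) / GCD(a, b)
LCM(136, 91) = (136 × 91) / 1
LCM(136, 91) = 12376 / 1
LCM(136, 91) = 12376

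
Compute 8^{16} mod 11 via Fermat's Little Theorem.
3

By Fermat's Little Theorem, a^(p-1) ≡ 1 (mod p) for prime p and gcd(a, p) = 1
Here p = 11, so 8^10 ≡ 1 (mod 11)
We can reduce the exponent: 16 mod 10 = 6
So 8^16 ≡ 8^6 (mod 11)
Computing: 8^6 mod 11 = 3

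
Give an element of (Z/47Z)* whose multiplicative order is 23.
2 has order 23 mod 47 since 2^{23} ≡ 1 (mod 47) and no smaller power works.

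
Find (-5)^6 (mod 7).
(-5) ≡ 2 (mod 7). 6 = 4 + 2 (binary 110). Repeated squaring mod 7: 2^1 ≡ 2; 2^2 ≡ 2² = 4 ≡ 4; 2^4 ≡ 4² = 16 ≡ 2. Multiply: (-5)^6 ≡ 2^4 × 2^2 ≡ 2 × 4 (mod 7): 2 × 4 = 8 ≡ 1. So (-5)^6 ≡ 1 (mod 7).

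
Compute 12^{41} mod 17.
5

Using successive squaring:
Binary expansion of 41: 101001
Powers of 12 mod 17 (each is the square of the previous):
  12^1 ≡ 12 (mod 17)
  12^2 ≡ 12² = 144 ≡ 8 (mod 17)
  12^4 ≡ 8² = 64 ≡ 13 (mod 17)
  12^8 ≡ 13² = 169 ≡ 16 (mod 17)
  12^16 ≡ 16² = 256 ≡ 1 (mod 17)
  12^32 ≡ 1² = 1 ≡ 1 (mod 17)
41 = 32 + 8 + 1, so 12^41 = 12^32 × 12^8 × 12^1 ≡ 1 × 16 × 12 (mod 17)
Multiplying step by step:
  1 × 16 = 16 ≡ 16 (mod 17)
  16 × 12 = 192 ≡ 5 (mod 17)
Result: 12^41 ≡ 5 (mod 17)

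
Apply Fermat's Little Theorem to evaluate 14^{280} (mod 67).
15

By Fermat's Little Theorem, a^(p-1) ≡ 1 (mod p) for prime p and gcd(a, p) = 1
Here p = 67, so 14^66 ≡ 1 (mod 67)
We can reduce the exponent: 280 mod 66 = 16
So 14^280 ≡ 14^16 (mod 67)
Computing: 14^16 mod 67 = 15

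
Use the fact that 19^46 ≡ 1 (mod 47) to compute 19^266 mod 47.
By Fermat: 19^{46} ≡ 1 (mod 47). 266 ≡ 36 (mod 46). So 19^{266} ≡ 19^{36} ≡ 12 (mod 47)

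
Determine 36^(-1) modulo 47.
36^(-1) ≡ 17 (mod 47). Verification: 36 × 17 = 612 ≡ 1 (mod 47)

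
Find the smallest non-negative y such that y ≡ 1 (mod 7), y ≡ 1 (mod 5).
1

Using the Chinese Remainder Theorem:
M = product of moduli = 35
For equation 1: M_1 = 5, 5 ≡ 5 (mod 7), inverse of 5 mod 7 is 3 (check: 5 × 3 = 15 ≡ 1 (mod 7))
For equation 2: M_2 = 7, 7 ≡ 2 (mod 5), inverse of 7 mod 5 is 3 (check: 2 × 3 = 6 ≡ 1 (mod 5))
Combine: y ≡ Σ r_i×M_i×(M_i⁻¹ mod m_i) = 1×5×3 + 1×7×3 = 15 + 21 = 36
36 mod 35 = 1
y ≡ 1 (mod 35)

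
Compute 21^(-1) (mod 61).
32

Using Extended Euclidean Algorithm:
gcd(21, 61) = 1
Bezout coefficients: 21 × -29 + 61 × 10 = 1
So 21 × -29 ≡ 1 (mod 61)
The inverse is -29 mod 61 = 32
Verification: 21 × 32 = 672 = 11 × 61 + 1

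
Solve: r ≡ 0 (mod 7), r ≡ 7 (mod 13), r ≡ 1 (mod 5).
M = 7 × 13 × 5 = 455. M₁ = 65, y₁ ≡ 4 (mod 7). M₂ = 35, y₂ ≡ 3 (mod 13). M₃ = 91, y₃ ≡ 1 (mod 5). r = 0×65×4 + 7×35×3 + 1×91×1 ≡ 371 (mod 455)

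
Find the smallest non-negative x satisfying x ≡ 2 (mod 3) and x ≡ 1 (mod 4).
M = 3 × 4 = 12. M₁ = 4, y₁ ≡ 1 (mod 3). M₂ = 3, y₂ ≡ 3 (mod 4). x = 2×4×1 + 1×3×3 ≡ 5 (mod 12)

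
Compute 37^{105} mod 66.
1

Using successive squaring:
Binary expansion of 105: 1101001
Powers of 37 mod 66 (each is the square of the previous):
  37^1 ≡ 37 (mod 66)
  37^2 ≡ 37² = 1369 ≡ 49 (mod 66)
  37^4 ≡ 49² = 2401 ≡ 25 (mod 66)
  37^8 ≡ 25² = 625 ≡ 31 (mod 66)
  37^16 ≡ 31² = 961 ≡ 37 (mod 66)
  37^32 ≡ 37² = 1369 ≡ 49 (mod 66)
  37^64 ≡ 49² = 2401 ≡ 25 (mod 66)
105 = 64 + 32 + 8 + 1, so 37^105 = 37^64 × 37^32 × 37^8 × 37^1 ≡ 25 × 49 × 31 × 37 (mod 66)
Multiplying step by step:
  25 × 49 = 1225 ≡ 37 (mod 66)
  37 × 31 = 1147 ≡ 25 (mod 66)
  25 × 37 = 925 ≡ 1 (mod 66)
Result: 37^105 ≡ 1 (mod 66)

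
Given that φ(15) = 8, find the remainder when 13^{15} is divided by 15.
By Euler: 13^{8} ≡ 1 (mod 15) since gcd(13, 15) = 1. 15 = 1×8 + 7. So 13^{15} ≡ 13^{7} ≡ 7 (mod 15)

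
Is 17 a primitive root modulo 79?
No

To verify, check if 17^(78/q) ≢ 1 (mod 79) for each prime divisor q of 78
Divisors of 78 = 78: [1, 2, 3, 6, 13, 26, 39, 78]
  17^(78/2) = 17^39 ≡ 78 (mod 79)
  17^(78/3) = 17^26 ≡ 1 (mod 79)
  17^(78/13) = 17^6 ≡ 67 (mod 79)
Conclusion: 17 is not a primitive root modulo 79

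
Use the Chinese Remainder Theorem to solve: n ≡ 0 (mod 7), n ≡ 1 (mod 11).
56

Using the Chinese Remainder Theorem:
M = product of moduli = 77
For equation 1: M_1 = 11, 11 ≡ 4 (mod 7), inverse of 11 mod 7 is 2 (check: 4 × 2 = 8 ≡ 1 (mod 7))
For equation 2: M_2 = 7, 7 ≡ 7 (mod 11), inverse of 7 mod 11 is 8 (check: 7 × 8 = 56 ≡ 1 (mod 11))
Combine: n ≡ Σ r_i×M_i×(M_i⁻¹ mod m_i) = 0×11×2 + 1×7×8 = 0 + 56 = 56
56 mod 77 = 56
n ≡ 56 (mod 77)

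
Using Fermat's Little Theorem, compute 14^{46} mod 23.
12

By Fermat's Little Theorem, a^(p-1) ≡ 1 (mod p) for prime p and gcd(a, p) = 1
Here p = 23, so 14^22 ≡ 1 (mod 23)
We can reduce the exponent: 46 mod 22 = 2
So 14^46 ≡ 14^2 (mod 23)
Computing: 14^2 mod 23 = 12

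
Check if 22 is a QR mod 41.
By Euler's criterion: 22^{20} ≡ 40 (mod 41). Since this equals -1 (≡ 40), 22 is not a QR.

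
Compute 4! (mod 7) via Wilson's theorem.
(6)! = (4)! × (5) × (6) ≡ -1 (mod 7). So (4)! ≡ -1 × [(6)(5)]^(-1) ≡ 3 (mod 7)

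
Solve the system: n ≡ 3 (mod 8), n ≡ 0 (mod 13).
M = 8 × 13 = 104. M₁ = 13, y₁ ≡ 5 (mod 8). M₂ = 8, y₂ ≡ 5 (mod 13). n = 3×13×5 + 0×8×5 ≡ 91 (mod 104)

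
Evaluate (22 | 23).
(22/23) = 22^{11} mod 23 = -1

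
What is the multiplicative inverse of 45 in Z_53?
45^(-1) ≡ 33 (mod 53). Verification: 45 × 33 = 1485 ≡ 1 (mod 53)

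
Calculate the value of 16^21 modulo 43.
Using repeated squaring. 21 = 16 + 4 + 1 (binary 10101). Repeated squaring mod 43: 16^1 ≡ 16; 16^2 ≡ 16² = 256 ≡ 41; 16^4 ≡ 41² = 1681 ≡ 4; 16^8 ≡ 4² = 16 ≡ 16; 16^16 ≡ 16² = 256 ≡ 41. Multiply: 16^21 = 16^16 × 16^4 × 16^1 ≡ 41 × 4 × 16 (mod 43): 41 × 4 = 164 ≡ 35; 35 × 16 = 560 ≡ 1. So 16^21 ≡ 1 (mod 43).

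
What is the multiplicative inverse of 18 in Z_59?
18^(-1) ≡ 23 (mod 59). Verification: 18 × 23 = 414 ≡ 1 (mod 59)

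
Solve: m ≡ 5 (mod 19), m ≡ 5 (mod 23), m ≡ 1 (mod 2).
M = 19 × 23 × 2 = 874. M₁ = 46, y₁ ≡ 12 (mod 19). M₂ = 38, y₂ ≡ 20 (mod 23). M₃ = 437, y₃ ≡ 1 (mod 2). m = 5×46×12 + 5×38×20 + 1×437×1 ≡ 5 (mod 874)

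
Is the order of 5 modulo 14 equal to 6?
Yes, ord_14(5) = 6.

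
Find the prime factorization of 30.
2 × 3 × 5

Divide by primes starting from smallest:
30 ÷ 2 = 15
15 ÷ 3 = 5
5 ÷ 5 = 1

30 = 2 × 3 × 5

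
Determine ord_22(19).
Powers of 19 mod 22: 19^1≡19, 19^2≡9, 19^3≡17, 19^4≡15, 19^5≡21, 19^6≡3, 19^7≡13, 19^8≡5, 19^9≡7, 19^10≡1. Order = 10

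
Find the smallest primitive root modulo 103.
p - 1 = 102 has prime divisors 2, 3, 17. h is a primitive root mod 103 iff h^(102/q) ≢ 1 (mod 103) for each such q.
h = 2: 2^51 ≡ 1, 2^34 ≡ 46, 2^6 ≡ 64 (mod 103); 2^51 ≡ 1, so not a primitive root.
h = 3: 3^51 ≡ 102, 3^34 ≡ 1, 3^6 ≡ 8 (mod 103); 3^34 ≡ 1, so not a primitive root.
h = 4: 4^51 ≡ 1, 4^34 ≡ 56, 4^6 ≡ 79 (mod 103); 4^51 ≡ 1, so not a primitive root.
h = 5: 5^51 ≡ 102, 5^34 ≡ 56, 5^6 ≡ 72 (mod 103); none is 1, so 5 has order 102 and is a primitive root.
The smallest primitive root mod 103 is g = 5.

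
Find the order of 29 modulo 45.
Powers of 29 mod 45: 29^1≡29, 29^2≡31, 29^3≡44, 29^4≡16, 29^5≡14, 29^6≡1. Order = 6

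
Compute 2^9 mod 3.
9 = 8 + 1 (binary 1001). Repeated squaring mod 3: 2^1 ≡ 2; 2^2 ≡ 2² = 4 ≡ 1; 2^4 ≡ 1² = 1 ≡ 1; 2^8 ≡ 1² = 1 ≡ 1. Multiply: 2^9 = 2^8 × 2^1 ≡ 1 × 2 (mod 3): 1 × 2 = 2 ≡ 2. So 2^9 ≡ 2 (mod 3).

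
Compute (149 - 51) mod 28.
14

(149 - 51) = 98
98 mod 28 = 14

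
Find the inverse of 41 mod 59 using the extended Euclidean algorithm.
Extended GCD: 41(-23) + 59(16) = 1. So 41^(-1) ≡ 36 ≡ 36 (mod 59). Verify: 41 × 36 = 1476 ≡ 1 (mod 59)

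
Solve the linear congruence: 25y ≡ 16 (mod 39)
10

Since gcd(25, 39) = 1 divides 16, a solution exists.
Multiply both sides by the inverse of 25 mod 39:
  25^(-1) mod 39 = 25
  x ≡ 25 × 16 ≡ 400 ≡ 10 (mod 39)
Verification: 25 × 10 = 250 = 6 × 39 + 16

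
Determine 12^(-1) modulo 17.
12^(-1) ≡ 10 (mod 17). Verification: 12 × 10 = 120 ≡ 1 (mod 17)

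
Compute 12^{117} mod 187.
122

Using successive squaring:
Binary expansion of 117: 1110101
Powers of 12 mod 187 (each is the square of the previous):
  12^1 ≡ 12 (mod 187)
  12^2 ≡ 12² = 144 ≡ 144 (mod 187)
  12^4 ≡ 144² = 20736 ≡ 166 (mod 187)
  12^8 ≡ 166² = 27556 ≡ 67 (mod 187)
  12^16 ≡ 67² = 4489 ≡ 1 (mod 187)
  12^32 ≡ 1² = 1 ≡ 1 (mod 187)
  12^64 ≡ 1² = 1 ≡ 1 (mod 187)
117 = 64 + 32 + 16 + 4 + 1, so 12^117 = 12^64 × 12^32 × 12^16 × 12^4 × 12^1 ≡ 1 × 1 × 1 × 166 × 12 (mod 187)
Multiplying step by step:
  1 × 1 = 1 ≡ 1 (mod 187)
  1 × 1 = 1 ≡ 1 (mod 187)
  1 × 166 = 166 ≡ 166 (mod 187)
  166 × 12 = 1992 ≡ 122 (mod 187)
Result: 12^117 ≡ 122 (mod 187)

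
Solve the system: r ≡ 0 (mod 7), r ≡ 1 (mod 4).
M = 7 × 4 = 28. M₁ = 4, y₁ ≡ 2 (mod 7). M₂ = 7, y₂ ≡ 3 (mod 4). r = 0×4×2 + 1×7×3 ≡ 21 (mod 28)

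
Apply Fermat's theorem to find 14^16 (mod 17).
By Fermat's Little Theorem, 14^{16} ≡ 1 (mod 17) since 17 is prime and gcd(14, 17) = 1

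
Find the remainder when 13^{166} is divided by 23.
By Fermat: 13^{22} ≡ 1 (mod 23). 166 = 7×22 + 12. So 13^{166} ≡ 13^{12} ≡ 13 (mod 23)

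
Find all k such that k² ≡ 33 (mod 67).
The square roots of 33 mod 67 are 10 and 57. Verify: 10² = 100 ≡ 33 (mod 67)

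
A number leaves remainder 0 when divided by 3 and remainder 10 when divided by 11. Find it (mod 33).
M = 3 × 11 = 33. M₁ = 11, y₁ ≡ 2 (mod 3). M₂ = 3, y₂ ≡ 4 (mod 11). n = 0×11×2 + 10×3×4 ≡ 21 (mod 33)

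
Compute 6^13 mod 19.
Using repeated squaring. 13 = 8 + 4 + 1 (binary 1101). Repeated squaring mod 19: 6^1 ≡ 6; 6^2 ≡ 6² = 36 ≡ 17; 6^4 ≡ 17² = 289 ≡ 4; 6^8 ≡ 4² = 16 ≡ 16. Multiply: 6^13 = 6^8 × 6^4 × 6^1 ≡ 16 × 4 × 6 (mod 19): 16 × 4 = 64 ≡ 7; 7 × 6 = 42 ≡ 4. So 6^13 ≡ 4 (mod 19).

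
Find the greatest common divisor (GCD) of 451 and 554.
1

Using the Euclidean algorithm:
451 = 0 × 554 + 451
554 = 1 × 451 + 103
451 = 4 × 103 + 39
103 = 2 × 39 + 25
39 = 1 × 25 + 14
25 = 1 × 14 + 11
14 = 1 × 11 + 3
11 = 3 × 3 + 2
3 = 1 × 2 + 1
2 = 2 × 1 + 0

GCD(451, 554) = 1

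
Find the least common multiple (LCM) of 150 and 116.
8700

First find GCD(150, 116) using the Euclidean algorithm:
150 = 1 × 116 + 34
116 = 3 × 34 + 14
34 = 2 × 14 + 6
14 = 2 × 6 + 2
6 = 3 × 2 + 0
GCD(150, 116) = 2

LCM formula: LCM(a, b) = (a × b) / GCD(a, b)
LCM(150, 116) = (150 × 116) / 2
LCM(150, 116) = 17400 / 2
LCM(150, 116) = 8700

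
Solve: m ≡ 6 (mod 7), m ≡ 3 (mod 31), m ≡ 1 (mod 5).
M = 7 × 31 × 5 = 1085. M₁ = 155, y₁ ≡ 1 (mod 7). M₂ = 35, y₂ ≡ 8 (mod 31). M₃ = 217, y₃ ≡ 3 (mod 5). m = 6×155×1 + 3×35×8 + 1×217×3 ≡ 251 (mod 1085)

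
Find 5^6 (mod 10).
6 = 4 + 2 (binary 110). Repeated squaring mod 10: 5^1 ≡ 5; 5^2 ≡ 5² = 25 ≡ 5; 5^4 ≡ 5² = 25 ≡ 5. Multiply: 5^6 = 5^4 × 5^2 ≡ 5 × 5 (mod 10): 5 × 5 = 25 ≡ 5. So 5^6 ≡ 5 (mod 10).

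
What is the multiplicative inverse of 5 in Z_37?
5^(-1) ≡ 15 (mod 37). Verification: 5 × 15 = 75 ≡ 1 (mod 37)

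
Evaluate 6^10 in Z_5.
6 ≡ 1 (mod 5). 10 = 8 + 2 (binary 1010). Repeated squaring mod 5: 1^1 ≡ 1; 1^2 ≡ 1² = 1 ≡ 1; 1^4 ≡ 1² = 1 ≡ 1; 1^8 ≡ 1² = 1 ≡ 1. Multiply: 6^10 ≡ 1^8 × 1^2 ≡ 1 × 1 (mod 5): 1 × 1 = 1 ≡ 1. So 6^10 ≡ 1 (mod 5).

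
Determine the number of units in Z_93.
60

Prime factorization: 93 = 3 × 31
Using the formula φ(n) = n × Π(1 - 1/p) for each prime factor p:
φ(93) = 93 × (1 - 1/3) × (1 - 1/31)
φ(93) = 60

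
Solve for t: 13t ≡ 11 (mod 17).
10

Since gcd(13, 17) = 1 divides 11, a solution exists.
Multiply both sides by the inverse of 13 mod 17:
  13^(-1) mod 17 = 4
  x ≡ 4 × 11 ≡ 44 ≡ 10 (mod 17)
Verification: 13 × 10 = 130 = 7 × 17 + 11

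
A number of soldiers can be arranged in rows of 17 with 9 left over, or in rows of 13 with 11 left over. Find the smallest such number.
M = 17 × 13 = 221. M₁ = 13, y₁ ≡ 4 (mod 17). M₂ = 17, y₂ ≡ 10 (mod 13). k = 9×13×4 + 11×17×10 ≡ 128 (mod 221). The smallest positive such number is 128.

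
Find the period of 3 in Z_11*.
Powers of 3 mod 11: 3^1≡3, 3^2≡9, 3^3≡5, 3^4≡4, 3^5≡1. Order = 5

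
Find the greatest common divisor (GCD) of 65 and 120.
5

Using the Euclidean algorithm:
65 = 0 × 120 + 65
120 = 1 × 65 + 55
65 = 1 × 55 + 10
55 = 5 × 10 + 5
10 = 2 × 5 + 0

GCD(65, 120) = 5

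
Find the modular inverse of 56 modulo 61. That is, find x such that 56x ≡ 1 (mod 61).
12

Using Extended Euclidean Algorithm:
gcd(56, 61) = 1
Bezout coefficients: 56 × 12 + 61 × -11 = 1
So 56 × 12 ≡ 1 (mod 61)
The inverse is 12 mod 61 = 12
Verification: 56 × 12 = 672 = 11 × 61 + 1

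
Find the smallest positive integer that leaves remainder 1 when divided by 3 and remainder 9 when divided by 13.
M = 3 × 13 = 39. M₁ = 13, y₁ ≡ 1 (mod 3). M₂ = 3, y₂ ≡ 9 (mod 13). y = 1×13×1 + 9×3×9 ≡ 22 (mod 39). The smallest positive such number is 22.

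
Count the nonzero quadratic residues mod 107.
For prime 107, there are (p-1)/2 = (107-1)/2 = 53 quadratic residues (excluding 0).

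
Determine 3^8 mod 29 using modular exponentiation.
8 = 8 (binary 1000). Repeated squaring mod 29: 3^1 ≡ 3; 3^2 ≡ 3² = 9 ≡ 9; 3^4 ≡ 9² = 81 ≡ 23; 3^8 ≡ 23² = 529 ≡ 7. So 3^8 ≡ 7 (mod 29).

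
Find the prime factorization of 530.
2 × 5 × 53

Divide by primes starting from smallest:
530 ÷ 2 = 265
265 ÷ 5 = 53
53 ÷ 53 = 1

530 = 2 × 5 × 53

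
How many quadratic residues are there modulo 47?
For prime 47, there are (p-1)/2 = (47-1)/2 = 23 quadratic residues (excluding 0).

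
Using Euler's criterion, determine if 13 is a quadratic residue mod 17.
By Euler's criterion: 13^{8} ≡ 1 (mod 17). Since this equals 1, 13 is a QR.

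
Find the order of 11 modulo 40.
Powers of 11 mod 40: 11^1≡11, 11^2≡1. Order = 2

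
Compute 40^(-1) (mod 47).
40^(-1) ≡ 20 (mod 47). Verification: 40 × 20 = 800 ≡ 1 (mod 47)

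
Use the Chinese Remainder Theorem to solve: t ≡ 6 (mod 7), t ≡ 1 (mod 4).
M = 7 × 4 = 28. M₁ = 4, y₁ ≡ 2 (mod 7). M₂ = 7, y₂ ≡ 3 (mod 4). t = 6×4×2 + 1×7×3 ≡ 13 (mod 28)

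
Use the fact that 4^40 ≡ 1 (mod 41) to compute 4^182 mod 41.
By Fermat: 4^{40} ≡ 1 (mod 41). 182 = 4×40 + 22. So 4^{182} ≡ 4^{22} ≡ 16 (mod 41)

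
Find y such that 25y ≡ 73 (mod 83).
66

Since gcd(25, 83) = 1 divides 73, a solution exists.
Multiply both sides by the inverse of 25 mod 83:
  25^(-1) mod 83 = 10
  x ≡ 10 × 73 ≡ 730 ≡ 66 (mod 83)
Verification: 25 × 66 = 1650 = 19 × 83 + 73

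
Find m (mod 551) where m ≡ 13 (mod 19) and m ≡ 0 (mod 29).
M = 19 × 29 = 551. M₁ = 29, y₁ ≡ 2 (mod 19). M₂ = 19, y₂ ≡ 26 (mod 29). m = 13×29×2 + 0×19×26 ≡ 203 (mod 551)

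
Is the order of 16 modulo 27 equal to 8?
No, the actual order is 9, not 8.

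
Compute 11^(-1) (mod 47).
30

Using Extended Euclidean Algorithm:
gcd(11, 47) = 1
Bezout coefficients: 11 × -17 + 47 × 4 = 1
So 11 × -17 ≡ 1 (mod 47)
The inverse is -17 mod 47 = 30
Verification: 11 × 30 = 330 = 7 × 47 + 1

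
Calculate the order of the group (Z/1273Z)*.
1188

Prime factorization: 1273 = 19 × 67
Using the formula φ(n) = n × Π(1 - 1/p) for each prime factor p:
φ(1273) = 1273 × (1 - 1/19) × (1 - 1/67)
φ(1273) = 1188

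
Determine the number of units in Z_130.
48

Prime factorization: 130 = 2 × 5 × 13
Using the formula φ(n) = n × Π(1 - 1/p) for each prime factor p:
φ(130) = 130 × (1 - 1/2) × (1 - 1/5) × (1 - 1/13)
φ(130) = 48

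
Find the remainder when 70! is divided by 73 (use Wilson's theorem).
(72)! = (70)! × (71) × (72) ≡ -1 (mod 73). So (70)! ≡ -1 × [(72)(71)]^(-1) ≡ 36 (mod 73)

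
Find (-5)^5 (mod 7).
(-5) ≡ 2 (mod 7). 5 = 4 + 1 (binary 101). Repeated squaring mod 7: 2^1 ≡ 2; 2^2 ≡ 2² = 4 ≡ 4; 2^4 ≡ 4² = 16 ≡ 2. Multiply: (-5)^5 ≡ 2^4 × 2^1 ≡ 2 × 2 (mod 7): 2 × 2 = 4 ≡ 4. So (-5)^5 ≡ 4 (mod 7).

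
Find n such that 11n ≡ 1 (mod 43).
11^(-1) ≡ 4 (mod 43). Verification: 11 × 4 = 44 ≡ 1 (mod 43)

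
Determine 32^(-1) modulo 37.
32^(-1) ≡ 22 (mod 37). Verification: 32 × 22 = 704 ≡ 1 (mod 37)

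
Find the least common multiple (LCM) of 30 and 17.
510

First find GCD(30, 17) using the Euclidean algorithm:
30 = 1 × 17 + 13
17 = 1 × 13 + 4
13 = 3 × 4 + 1
4 = 4 × 1 + 0
GCD(30, 17) = 1

LCM formula: LCM(a, b) = (a × b) / GCD(a, b)
LCM(30, 17) = (30 × 17) / 1
LCM(30, 17) = 510 / 1
LCM(30, 17) = 510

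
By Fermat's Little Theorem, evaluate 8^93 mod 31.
By Fermat: 8^{30} ≡ 1 (mod 31). 93 = 3×30 + 3. So 8^{93} ≡ 8^{3} ≡ 16 (mod 31)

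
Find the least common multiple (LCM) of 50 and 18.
450

First find GCD(50, 18) using the Euclidean algorithm:
50 = 2 × 18 + 14
18 = 1 × 14 + 4
14 = 3 × 4 + 2
4 = 2 × 2 + 0
GCD(50, 18) = 2

LCM formula: LCM(a, b) = (a × b) / GCD(a, b)
LCM(50, 18) = (50 × 18) / 2
LCM(50, 18) = 900 / 2
LCM(50, 18) = 450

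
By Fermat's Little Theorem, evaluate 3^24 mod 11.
By Fermat: 3^{10} ≡ 1 (mod 11). 24 = 2×10 + 4. So 3^{24} ≡ 3^{4} ≡ 4 (mod 11)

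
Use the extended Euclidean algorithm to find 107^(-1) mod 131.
Extended GCD: 107(60) + 131(-49) = 1. So 107^(-1) ≡ 60 ≡ 60 (mod 131). Verify: 107 × 60 = 6420 ≡ 1 (mod 131)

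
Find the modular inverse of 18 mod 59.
18^(-1) ≡ 23 (mod 59). Verification: 18 × 23 = 414 ≡ 1 (mod 59)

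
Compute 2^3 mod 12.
3 = 2 + 1 (binary 11). Repeated squaring mod 12: 2^1 ≡ 2; 2^2 ≡ 2² = 4 ≡ 4. Multiply: 2^3 = 2^2 × 2^1 ≡ 4 × 2 (mod 12): 4 × 2 = 8 ≡ 8. So 2^3 ≡ 8 (mod 12).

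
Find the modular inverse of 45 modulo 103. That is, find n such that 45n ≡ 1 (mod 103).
87

Using Extended Euclidean Algorithm:
gcd(45, 103) = 1
Bezout coefficients: 45 × -16 + 103 × 7 = 1
So 45 × -16 ≡ 1 (mod 103)
The inverse is -16 mod 103 = 87
Verification: 45 × 87 = 3915 = 38 × 103 + 1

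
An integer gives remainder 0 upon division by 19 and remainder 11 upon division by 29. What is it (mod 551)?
M = 19 × 29 = 551. M₁ = 29, y₁ ≡ 2 (mod 19). M₂ = 19, y₂ ≡ 26 (mod 29). z = 0×29×2 + 11×19×26 ≡ 475 (mod 551). The smallest positive such number is 475.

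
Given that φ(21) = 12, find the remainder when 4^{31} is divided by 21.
By Euler: 4^{12} ≡ 1 (mod 21) since gcd(4, 21) = 1. 31 = 2×12 + 7. So 4^{31} ≡ 4^{7} ≡ 4 (mod 21)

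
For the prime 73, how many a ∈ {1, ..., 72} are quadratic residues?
For prime 73, there are (p-1)/2 = (73-1)/2 = 36 quadratic residues (excluding 0).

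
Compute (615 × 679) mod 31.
15

(615 × 679) = 417585
417585 mod 31 = 15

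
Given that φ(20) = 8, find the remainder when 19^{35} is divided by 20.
By Euler: 19^{8} ≡ 1 (mod 20) since gcd(19, 20) = 1. 35 = 4×8 + 3. So 19^{35} ≡ 19^{3} ≡ 19 (mod 20)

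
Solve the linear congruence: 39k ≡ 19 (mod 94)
27

Since gcd(39, 94) = 1 divides 19, a solution exists.
Multiply both sides by the inverse of 39 mod 94:
  39^(-1) mod 94 = 41
  x ≡ 41 × 19 ≡ 779 ≡ 27 (mod 94)
Verification: 39 × 27 = 1053 = 11 × 94 + 19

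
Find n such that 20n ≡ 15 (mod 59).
45

Since gcd(20, 59) = 1 divides 15, a solution exists.
Multiply both sides by the inverse of 20 mod 59:
  20^(-1) mod 59 = 3
  x ≡ 3 × 15 ≡ 45 ≡ 45 (mod 59)
Verification: 20 × 45 = 900 = 15 × 59 + 15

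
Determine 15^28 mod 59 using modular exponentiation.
Using repeated squaring. 28 = 16 + 8 + 4 (binary 11100). Repeated squaring mod 59: 15^1 ≡ 15; 15^2 ≡ 15² = 225 ≡ 48; 15^4 ≡ 48² = 2304 ≡ 3; 15^8 ≡ 3² = 9 ≡ 9; 15^16 ≡ 9² = 81 ≡ 22. Multiply: 15^28 = 15^16 × 15^8 × 15^4 ≡ 22 × 9 × 3 (mod 59): 22 × 9 = 198 ≡ 21; 21 × 3 = 63 ≡ 4. So 15^28 ≡ 4 (mod 59).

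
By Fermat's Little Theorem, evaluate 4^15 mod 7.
By Fermat: 4^{6} ≡ 1 (mod 7). 15 = 2×6 + 3. So 4^{15} ≡ 4^{3} ≡ 1 (mod 7)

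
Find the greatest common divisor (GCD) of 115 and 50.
5

Using the Euclidean algorithm:
115 = 2 × 50 + 15
50 = 3 × 15 + 5
15 = 3 × 5 + 0

GCD(115, 50) = 5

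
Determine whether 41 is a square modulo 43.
By Euler's criterion: 41^{21} ≡ 1 (mod 43). Since this equals 1, 41 is a QR.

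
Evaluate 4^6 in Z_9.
6 = 4 + 2 (binary 110). Repeated squaring mod 9: 4^1 ≡ 4; 4^2 ≡ 4² = 16 ≡ 7; 4^4 ≡ 7² = 49 ≡ 4. Multiply: 4^6 = 4^4 × 4^2 ≡ 4 × 7 (mod 9): 4 × 7 = 28 ≡ 1. So 4^6 ≡ 1 (mod 9).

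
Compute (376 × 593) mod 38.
22

(376 × 593) = 222968
222968 mod 38 = 22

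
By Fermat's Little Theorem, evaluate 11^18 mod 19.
By Fermat's Little Theorem, 11^{18} ≡ 1 (mod 19) since 19 is prime and gcd(11, 19) = 1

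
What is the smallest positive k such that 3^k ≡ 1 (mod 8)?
Powers of 3 mod 8: 3^1≡3, 3^2≡1. Order = 2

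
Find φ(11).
10

Prime factorization: 11 = 11
Using the formula φ(n) = n × Π(1 - 1/p) for each prime factor p:
φ(11) = 11 × (1 - 1/11)
φ(11) = 10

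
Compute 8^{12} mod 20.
16

Using successive squaring:
Binary expansion of 12: 1100
Powers of 8 mod 20 (each is the square of the previous):
  8^1 ≡ 8 (mod 20)
  8^2 ≡ 8² = 64 ≡ 4 (mod 20)
  8^4 ≡ 4² = 16 ≡ 16 (mod 20)
  8^8 ≡ 16² = 256 ≡ 16 (mod 20)
12 = 8 + 4, so 8^12 = 8^8 × 8^4 ≡ 16 × 16 (mod 20)
Multiplying step by step:
  16 × 16 = 256 ≡ 16 (mod 20)
Result: 8^12 ≡ 16 (mod 20)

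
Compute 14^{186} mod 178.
98

Using successive squaring:
Binary expansion of 186: 10111010
Powers of 14 mod 178 (each is the square of the previous):
  14^1 ≡ 14 (mod 178)
  14^2 ≡ 14² = 196 ≡ 18 (mod 178)
  14^4 ≡ 18² = 324 ≡ 146 (mod 178)
  14^8 ≡ 146² = 21316 ≡ 134 (mod 178)
  14^16 ≡ 134² = 17956 ≡ 156 (mod 178)
  14^32 ≡ 156² = 24336 ≡ 128 (mod 178)
  14^64 ≡ 128² = 16384 ≡ 8 (mod 178)
  14^128 ≡ 8² = 64 ≡ 64 (mod 178)
186 = 128 + 32 + 16 + 8 + 2, so 14^186 = 14^128 × 14^32 × 14^16 × 14^8 × 14^2 ≡ 64 × 128 × 156 × 134 × 18 (mod 178)
Multiplying step by step:
  64 × 128 = 8192 ≡ 4 (mod 178)
  4 × 156 = 624 ≡ 90 (mod 178)
  90 × 134 = 12060 ≡ 134 (mod 178)
  134 × 18 = 2412 ≡ 98 (mod 178)
Result: 14^186 ≡ 98 (mod 178)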